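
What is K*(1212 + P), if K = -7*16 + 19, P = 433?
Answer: -152985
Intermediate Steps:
K = -93 (K = -112 + 19 = -93)
K*(1212 + P) = -93*(1212 + 433) = -93*1645 = -152985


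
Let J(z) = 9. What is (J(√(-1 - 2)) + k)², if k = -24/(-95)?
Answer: 772641/9025 ≈ 85.611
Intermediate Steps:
k = 24/95 (k = -24*(-1/95) = 24/95 ≈ 0.25263)
(J(√(-1 - 2)) + k)² = (9 + 24/95)² = (879/95)² = 772641/9025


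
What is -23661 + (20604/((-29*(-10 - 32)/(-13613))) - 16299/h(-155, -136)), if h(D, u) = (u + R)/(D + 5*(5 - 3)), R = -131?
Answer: -4747890380/18067 ≈ -2.6279e+5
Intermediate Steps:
h(D, u) = (-131 + u)/(10 + D) (h(D, u) = (u - 131)/(D + 5*(5 - 3)) = (-131 + u)/(D + 5*2) = (-131 + u)/(D + 10) = (-131 + u)/(10 + D))
-23661 + (20604/((-29*(-10 - 32)/(-13613))) - 16299/h(-155, -136)) = -23661 + (20604/((-29*(-10 - 32)/(-13613))) - 16299*(10 - 155)/(-131 - 136)) = -23661 + (20604/((-29*(-42)*(-1/13613))) - 16299/(-267/(-145))) = -23661 + (20604/((1218*(-1/13613))) - 16299/((-1/145*(-267)))) = -23661 + (20604/(-1218/13613) - 16299/267/145) = -23661 + (20604*(-13613/1218) - 16299*145/267) = -23661 + (-46747042/203 - 787785/89) = -23661 - 4320407093/18067 = -4747890380/18067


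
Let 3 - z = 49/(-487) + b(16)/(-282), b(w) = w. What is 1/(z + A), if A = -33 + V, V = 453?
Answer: 68667/29056946 ≈ 0.0023632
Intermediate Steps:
A = 420 (A = -33 + 453 = 420)
z = 216806/68667 (z = 3 - (49/(-487) + 16/(-282)) = 3 - (49*(-1/487) + 16*(-1/282)) = 3 - (-49/487 - 8/141) = 3 - 1*(-10805/68667) = 3 + 10805/68667 = 216806/68667 ≈ 3.1574)
1/(z + A) = 1/(216806/68667 + 420) = 1/(29056946/68667) = 68667/29056946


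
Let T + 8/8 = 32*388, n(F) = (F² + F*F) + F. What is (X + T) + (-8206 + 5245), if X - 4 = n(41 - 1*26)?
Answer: 9923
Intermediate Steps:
n(F) = F + 2*F² (n(F) = (F² + F²) + F = 2*F² + F = F + 2*F²)
T = 12415 (T = -1 + 32*388 = -1 + 12416 = 12415)
X = 469 (X = 4 + (41 - 1*26)*(1 + 2*(41 - 1*26)) = 4 + (41 - 26)*(1 + 2*(41 - 26)) = 4 + 15*(1 + 2*15) = 4 + 15*(1 + 30) = 4 + 15*31 = 4 + 465 = 469)
(X + T) + (-8206 + 5245) = (469 + 12415) + (-8206 + 5245) = 12884 - 2961 = 9923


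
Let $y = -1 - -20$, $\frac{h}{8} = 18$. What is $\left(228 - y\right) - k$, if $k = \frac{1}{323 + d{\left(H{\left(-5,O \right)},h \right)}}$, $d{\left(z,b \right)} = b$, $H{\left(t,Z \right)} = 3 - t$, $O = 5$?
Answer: $\frac{97602}{467} \approx 209.0$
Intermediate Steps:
$h = 144$ ($h = 8 \cdot 18 = 144$)
$y = 19$ ($y = -1 + 20 = 19$)
$k = \frac{1}{467}$ ($k = \frac{1}{323 + 144} = \frac{1}{467} \approx 0.0021413$)
$\left(228 - y\right) - k = \left(228 - 19\right) - \frac{1}{467} = 209 - \frac{1}{467} = \frac{97602}{467}$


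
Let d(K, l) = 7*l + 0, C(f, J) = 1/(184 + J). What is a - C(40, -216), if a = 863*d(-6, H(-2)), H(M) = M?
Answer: -386623/32 ≈ -12082.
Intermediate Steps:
d(K, l) = 7*l
a = -12082 (a = 863*(7*(-2)) = 863*(-14) = -12082)
a - C(40, -216) = -12082 - 1/(184 - 216) = -12082 - 1/(-32) = -12082 - 1*(-1/32) = -12082 + 1/32 = -386623/32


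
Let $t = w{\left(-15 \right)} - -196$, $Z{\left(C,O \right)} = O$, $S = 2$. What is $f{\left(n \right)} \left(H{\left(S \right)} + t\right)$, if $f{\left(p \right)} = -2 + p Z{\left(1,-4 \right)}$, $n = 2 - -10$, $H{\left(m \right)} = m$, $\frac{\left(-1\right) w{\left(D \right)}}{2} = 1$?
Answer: $-9800$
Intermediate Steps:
$w{\left(D \right)} = -2$ ($w{\left(D \right)} = \left(-2\right) 1 = -2$)
$t = 194$ ($t = -2 - -196 = -2 + 196 = 194$)
$n = 12$ ($n = 2 + 10 = 12$)
$f{\left(p \right)} = -2 - 4 p$ ($f{\left(p \right)} = -2 + p \left(-4\right) = -2 - 4 p$)
$f{\left(n \right)} \left(H{\left(S \right)} + t\right) = \left(-2 - 48\right) \left(2 + 194\right) = \left(-2 - 48\right) 196 = \left(-50\right) 196 = -9800$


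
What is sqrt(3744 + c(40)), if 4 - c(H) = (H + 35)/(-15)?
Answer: 3*sqrt(417) ≈ 61.262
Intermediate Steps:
c(H) = 19/3 + H/15 (c(H) = 4 - (H + 35)/(-15) = 4 - (35 + H)*(-1)/15 = 4 - (-7/3 - H/15) = 4 + (7/3 + H/15) = 19/3 + H/15)
sqrt(3744 + c(40)) = sqrt(3744 + (19/3 + (1/15)*40)) = sqrt(3744 + (19/3 + 8/3)) = sqrt(3744 + 9) = sqrt(3753) = 3*sqrt(417)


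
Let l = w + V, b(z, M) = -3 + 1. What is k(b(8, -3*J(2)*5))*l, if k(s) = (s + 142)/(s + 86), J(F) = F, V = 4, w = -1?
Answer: 5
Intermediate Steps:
b(z, M) = -2
l = 3 (l = -1 + 4 = 3)
k(s) = (142 + s)/(86 + s)
k(b(8, -3*J(2)*5))*l = ((142 - 2)/(86 - 2))*3 = (140/84)*3 = ((1/84)*140)*3 = (5/3)*3 = 5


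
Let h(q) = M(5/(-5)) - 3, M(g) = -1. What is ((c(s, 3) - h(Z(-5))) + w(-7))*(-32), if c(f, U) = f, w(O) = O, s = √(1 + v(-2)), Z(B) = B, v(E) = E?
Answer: 96 - 32*I ≈ 96.0 - 32.0*I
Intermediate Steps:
h(q) = -4 (h(q) = -1 - 3 = -4)
s = I (s = √(1 - 2) = √(-1) = I ≈ 1.0*I)
((c(s, 3) - h(Z(-5))) + w(-7))*(-32) = ((I - 1*(-4)) - 7)*(-32) = ((I + 4) - 7)*(-32) = ((4 + I) - 7)*(-32) = (-3 + I)*(-32) = 96 - 32*I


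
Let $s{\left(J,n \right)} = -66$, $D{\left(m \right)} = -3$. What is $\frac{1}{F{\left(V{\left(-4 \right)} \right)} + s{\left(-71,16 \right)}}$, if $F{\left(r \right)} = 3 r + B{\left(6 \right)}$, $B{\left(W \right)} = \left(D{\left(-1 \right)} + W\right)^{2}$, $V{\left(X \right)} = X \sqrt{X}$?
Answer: $- \frac{19}{1275} + \frac{8 i}{1275} \approx -0.014902 + 0.0062745 i$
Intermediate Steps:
$V{\left(X \right)} = X^{\frac{3}{2}}$
$B{\left(W \right)} = \left(-3 + W\right)^{2}$
$F{\left(r \right)} = 9 + 3 r$ ($F{\left(r \right)} = 3 r + \left(-3 + 6\right)^{2} = 3 r + 3^{2} = 3 r + 9 = 9 + 3 r$)
$\frac{1}{F{\left(V{\left(-4 \right)} \right)} + s{\left(-71,16 \right)}} = \frac{1}{\left(9 + 3 \left(-4\right)^{\frac{3}{2}}\right) - 66} = \frac{1}{\left(9 + 3 \left(- 8 i\right)\right) - 66} = \frac{1}{\left(9 - 24 i\right) - 66} = \frac{1}{-57 - 24 i} = \frac{-57 + 24 i}{3825}$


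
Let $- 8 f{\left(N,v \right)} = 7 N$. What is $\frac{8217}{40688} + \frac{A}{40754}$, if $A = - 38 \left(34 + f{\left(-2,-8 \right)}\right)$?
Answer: $\frac{139800485}{829099376} \approx 0.16862$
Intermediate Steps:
$f{\left(N,v \right)} = - \frac{7 N}{8}$
$A = - \frac{2717}{2}$ ($A = - 38 \left(34 - - \frac{7}{4}\right) = - 38 \left(34 + \frac{7}{4}\right) = \left(-38\right) \frac{143}{4} = - \frac{2717}{2} \approx -1358.5$)
$\frac{8217}{40688} + \frac{A}{40754} = \frac{8217}{40688} - \frac{2717}{2 \cdot 40754} = 8217 \cdot \frac{1}{40688} - \frac{2717}{81508} = \frac{8217}{40688} - \frac{2717}{81508} = \frac{139800485}{829099376}$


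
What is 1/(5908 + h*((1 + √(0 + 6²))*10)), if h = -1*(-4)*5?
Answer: 1/7308 ≈ 0.00013684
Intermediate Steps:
h = 20 (h = 4*5 = 20)
1/(5908 + h*((1 + √(0 + 6²))*10)) = 1/(5908 + 20*((1 + √(0 + 6²))*10)) = 1/(5908 + 20*((1 + √(0 + 36))*10)) = 1/(5908 + 20*((1 + √36)*10)) = 1/(5908 + 20*((1 + 6)*10)) = 1/(5908 + 20*(7*10)) = 1/(5908 + 20*70) = 1/(5908 + 1400) = 1/7308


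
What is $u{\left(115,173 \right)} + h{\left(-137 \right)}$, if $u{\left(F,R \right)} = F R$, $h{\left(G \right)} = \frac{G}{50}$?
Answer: $\frac{994613}{50} \approx 19892.0$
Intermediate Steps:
$h{\left(G \right)} = \frac{G}{50}$ ($h{\left(G \right)} = G \frac{1}{50} = \frac{G}{50}$)
$u{\left(115,173 \right)} + h{\left(-137 \right)} = 115 \cdot 173 + \frac{1}{50} \left(-137\right) = 19895 - \frac{137}{50} = \frac{994613}{50}$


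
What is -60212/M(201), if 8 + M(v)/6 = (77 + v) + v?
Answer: -30106/1413 ≈ -21.306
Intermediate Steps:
M(v) = 414 + 12*v (M(v) = -48 + 6*((77 + v) + v) = -48 + 6*(77 + 2*v) = -48 + (462 + 12*v) = 414 + 12*v)
-60212/M(201) = -60212/(414 + 12*201) = -60212/(414 + 2412) = -60212/2826 = -60212*1/2826 = -30106/1413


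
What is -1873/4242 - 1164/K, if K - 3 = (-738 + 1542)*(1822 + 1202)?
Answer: -1519586905/3437856786 ≈ -0.44202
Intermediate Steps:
K = 2431299 (K = 3 + (-738 + 1542)*(1822 + 1202) = 3 + 804*3024 = 3 + 2431296 = 2431299)
-1873/4242 - 1164/K = -1873/4242 - 1164/2431299 = -1873*1/4242 - 1164*1/2431299 = -1873/4242 - 388/810433 = -1519586905/3437856786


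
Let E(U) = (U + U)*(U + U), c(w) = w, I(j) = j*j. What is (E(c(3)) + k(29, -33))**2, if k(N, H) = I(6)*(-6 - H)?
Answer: 1016064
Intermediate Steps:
I(j) = j**2
E(U) = 4*U**2 (E(U) = (2*U)*(2*U) = 4*U**2)
k(N, H) = -216 - 36*H (k(N, H) = 6**2*(-6 - H) = 36*(-6 - H) = -216 - 36*H)
(E(c(3)) + k(29, -33))**2 = (4*3**2 + (-216 - 36*(-33)))**2 = (4*9 + (-216 + 1188))**2 = (36 + 972)**2 = 1008**2 = 1016064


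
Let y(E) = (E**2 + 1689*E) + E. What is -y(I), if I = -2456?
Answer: -1881296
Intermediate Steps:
y(E) = E**2 + 1690*E
-y(I) = -(-2456)*(1690 - 2456) = -(-2456)*(-766) = -1*1881296 = -1881296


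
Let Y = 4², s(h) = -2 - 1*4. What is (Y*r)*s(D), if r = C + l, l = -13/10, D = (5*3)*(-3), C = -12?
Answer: 6384/5 ≈ 1276.8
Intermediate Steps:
D = -45 (D = 15*(-3) = -45)
l = -13/10 (l = -13*⅒ = -13/10 ≈ -1.3000)
s(h) = -6 (s(h) = -2 - 4 = -6)
Y = 16
r = -133/10 (r = -12 - 13/10 = -133/10 ≈ -13.300)
(Y*r)*s(D) = (16*(-133/10))*(-6) = -1064/5*(-6) = 6384/5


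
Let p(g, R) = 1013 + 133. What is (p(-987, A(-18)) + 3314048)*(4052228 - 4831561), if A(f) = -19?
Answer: -2583640085602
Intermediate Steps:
p(g, R) = 1146
(p(-987, A(-18)) + 3314048)*(4052228 - 4831561) = (1146 + 3314048)*(4052228 - 4831561) = 3315194*(-779333) = -2583640085602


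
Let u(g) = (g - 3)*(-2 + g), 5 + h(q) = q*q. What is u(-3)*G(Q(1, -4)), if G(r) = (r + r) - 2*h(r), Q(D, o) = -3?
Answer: -420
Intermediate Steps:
h(q) = -5 + q² (h(q) = -5 + q*q = -5 + q²)
G(r) = 10 - 2*r² + 2*r (G(r) = (r + r) - 2*(-5 + r²) = 2*r + (10 - 2*r²) = 10 - 2*r² + 2*r)
u(g) = (-3 + g)*(-2 + g)
u(-3)*G(Q(1, -4)) = (6 + (-3)² - 5*(-3))*(10 - 2*(-3)² + 2*(-3)) = (6 + 9 + 15)*(10 - 2*9 - 6) = 30*(10 - 18 - 6) = 30*(-14) = -420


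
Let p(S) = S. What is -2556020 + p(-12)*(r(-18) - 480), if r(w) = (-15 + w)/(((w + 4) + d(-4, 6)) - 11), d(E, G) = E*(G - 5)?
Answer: -73957936/29 ≈ -2.5503e+6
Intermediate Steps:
d(E, G) = E*(-5 + G)
r(w) = (-15 + w)/(-11 + w) (r(w) = (-15 + w)/(((w + 4) - 4*(-5 + 6)) - 11) = (-15 + w)/(((4 + w) - 4*1) - 11) = (-15 + w)/(((4 + w) - 4) - 11) = (-15 + w)/(w - 11) = (-15 + w)/(-11 + w))
-2556020 + p(-12)*(r(-18) - 480) = -2556020 - 12*((15 - 1*(-18))/(11 - 1*(-18)) - 480) = -2556020 - 12*((15 + 18)/(11 + 18) - 480) = -2556020 - 12*(33/29 - 480) = -2556020 - 12*(-13887/29) = -2556020 + 166644/29 = -73957936/29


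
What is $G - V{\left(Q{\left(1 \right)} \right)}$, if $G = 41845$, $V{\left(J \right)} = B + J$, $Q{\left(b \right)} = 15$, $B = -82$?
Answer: $41912$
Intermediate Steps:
$V{\left(J \right)} = -82 + J$
$G - V{\left(Q{\left(1 \right)} \right)} = 41845 - \left(-82 + 15\right) = 41845 - -67 = 41845 + 67 = 41912$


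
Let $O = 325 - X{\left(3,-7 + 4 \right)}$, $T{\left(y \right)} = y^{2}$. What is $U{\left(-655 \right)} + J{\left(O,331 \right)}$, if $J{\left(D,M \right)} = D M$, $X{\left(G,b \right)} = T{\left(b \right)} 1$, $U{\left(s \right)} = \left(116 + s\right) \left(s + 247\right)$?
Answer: $324508$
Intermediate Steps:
$U{\left(s \right)} = \left(116 + s\right) \left(247 + s\right)$
$X{\left(G,b \right)} = b^{2}$ ($X{\left(G,b \right)} = b^{2} \cdot 1 = b^{2}$)
$O = 316$ ($O = 325 - \left(-7 + 4\right)^{2} = 325 - \left(-3\right)^{2} = 325 - 9 = 316$)
$U{\left(-655 \right)} + J{\left(O,331 \right)} = \left(28652 + \left(-655\right)^{2} + 363 \left(-655\right)\right) + 316 \cdot 331 = \left(28652 + 429025 - 237765\right) + 104596 = 219912 + 104596 = 324508$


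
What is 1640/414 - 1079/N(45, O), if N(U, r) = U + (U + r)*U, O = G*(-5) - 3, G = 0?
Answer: 151483/44505 ≈ 3.4037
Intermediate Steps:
O = -3 (O = 0*(-5) - 3 = 0 - 3 = -3)
N(U, r) = U + U*(U + r)
1640/414 - 1079/N(45, O) = 1640/414 - 1079*1/(45*(1 + 45 - 3)) = 1640*(1/414) - 1079/(45*43) = 820/207 - 1079/1935 = 151483/44505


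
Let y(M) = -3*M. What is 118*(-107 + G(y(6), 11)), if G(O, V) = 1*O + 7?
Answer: -13924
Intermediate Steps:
G(O, V) = 7 + O (G(O, V) = O + 7 = 7 + O)
118*(-107 + G(y(6), 11)) = 118*(-107 + (7 - 3*6)) = 118*(-107 + (7 - 18)) = 118*(-107 - 11) = 118*(-118) = -13924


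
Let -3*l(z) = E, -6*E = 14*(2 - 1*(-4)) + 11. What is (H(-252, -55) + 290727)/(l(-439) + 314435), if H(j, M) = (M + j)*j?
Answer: 6625638/5659925 ≈ 1.1706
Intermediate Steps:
H(j, M) = j*(M + j)
E = -95/6 (E = -(14*(2 - 1*(-4)) + 11)/6 = -(14*(2 + 4) + 11)/6 = -(14*6 + 11)/6 = -(84 + 11)/6 = -⅙*95 = -95/6 ≈ -15.833)
l(z) = 95/18 (l(z) = -⅓*(-95/6) = 95/18)
(H(-252, -55) + 290727)/(l(-439) + 314435) = (-252*(-55 - 252) + 290727)/(95/18 + 314435) = (-252*(-307) + 290727)/(5659925/18) = (77364 + 290727)*(18/5659925) = 368091*(18/5659925) = 6625638/5659925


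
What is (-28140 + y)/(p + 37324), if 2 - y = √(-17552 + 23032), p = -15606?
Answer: -14069/10859 - √1370/10859 ≈ -1.2990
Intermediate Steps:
y = 2 - 2*√1370 (y = 2 - √(-17552 + 23032) = 2 - √5480 = 2 - 2*√1370 ≈ -72.027)
(-28140 + y)/(p + 37324) = (-28140 + (2 - 2*√1370))/(-15606 + 37324) = (-28138 - 2*√1370)/21718 = (-28138 - 2*√1370)*(1/21718) = -14069/10859 - √1370/10859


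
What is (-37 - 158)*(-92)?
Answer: 17940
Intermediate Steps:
(-37 - 158)*(-92) = -195*(-92) = 17940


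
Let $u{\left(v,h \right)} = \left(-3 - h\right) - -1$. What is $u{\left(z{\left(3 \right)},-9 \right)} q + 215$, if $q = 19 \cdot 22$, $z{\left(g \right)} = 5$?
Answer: $3141$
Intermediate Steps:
$u{\left(v,h \right)} = -2 - h$ ($u{\left(v,h \right)} = \left(-3 - h\right) + 1 = -2 - h$)
$q = 418$
$u{\left(z{\left(3 \right)},-9 \right)} q + 215 = \left(-2 - -9\right) 418 + 215 = \left(-2 + 9\right) 418 + 215 = 7 \cdot 418 + 215 = 2926 + 215 = 3141$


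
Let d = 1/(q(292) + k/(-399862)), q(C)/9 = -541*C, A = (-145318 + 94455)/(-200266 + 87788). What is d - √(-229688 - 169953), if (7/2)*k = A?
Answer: -157414873126/223804281037195111 - I*√399641 ≈ -7.0336e-7 - 632.17*I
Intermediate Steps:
A = 50863/112478 (A = -50863/(-112478) = -50863*(-1/112478) = 50863/112478 ≈ 0.45220)
k = 50863/393673 (k = (2/7)*(50863/112478) = 50863/393673 ≈ 0.12920)
q(C) = -4869*C (q(C) = 9*(-541*C) = -4869*C)
d = -157414873126/223804281037195111 (d = 1/(-4869*292 + (50863/393673)/(-399862)) = 1/(-1421748 + (50863/393673)*(-1/399862)) = 1/(-1421748 - 50863/157414873126) = 1/(-223804281037195111/157414873126) = -157414873126/223804281037195111 ≈ -7.0336e-7)
d - √(-229688 - 169953) = -157414873126/223804281037195111 - √(-229688 - 169953) = -157414873126/223804281037195111 - √(-399641) = -157414873126/223804281037195111 - I*√399641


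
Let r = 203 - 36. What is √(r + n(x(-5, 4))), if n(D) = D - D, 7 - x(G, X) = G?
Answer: √167 ≈ 12.923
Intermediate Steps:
x(G, X) = 7 - G
n(D) = 0
r = 167
√(r + n(x(-5, 4))) = √(167 + 0) = √167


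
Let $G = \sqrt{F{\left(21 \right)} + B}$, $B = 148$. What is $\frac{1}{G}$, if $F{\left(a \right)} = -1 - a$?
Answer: $\frac{\sqrt{14}}{42} \approx 0.089087$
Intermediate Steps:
$G = 3 \sqrt{14}$ ($G = \sqrt{\left(-1 - 21\right) + 148} = \sqrt{-22 + 148} = \sqrt{126} = 3 \sqrt{14} \approx 11.225$)
$\frac{1}{G} = \frac{1}{3 \sqrt{14}} = \frac{\sqrt{14}}{42}$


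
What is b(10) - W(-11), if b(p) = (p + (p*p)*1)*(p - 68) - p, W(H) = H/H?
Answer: -6391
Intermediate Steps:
W(H) = 1
b(p) = -p + (-68 + p)*(p + p²) (b(p) = (p + p²*1)*(-68 + p) - p = (p + p²)*(-68 + p) - p = (-68 + p)*(p + p²) - p = -p + (-68 + p)*(p + p²))
b(10) - W(-11) = 10*(-69 + 10² - 67*10) - 1*1 = 10*(-69 + 100 - 670) - 1 = 10*(-639) - 1 = -6390 - 1 = -6391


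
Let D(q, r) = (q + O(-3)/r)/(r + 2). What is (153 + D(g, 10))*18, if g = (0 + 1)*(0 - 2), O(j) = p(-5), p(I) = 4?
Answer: 13758/5 ≈ 2751.6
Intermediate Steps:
O(j) = 4
g = -2 (g = 1*(-2) = -2)
D(q, r) = (q + 4/r)/(2 + r) (D(q, r) = (q + 4/r)/(r + 2) = (q + 4/r)/(2 + r))
(153 + D(g, 10))*18 = (153 + (4 - 2*10)/(10*(2 + 10)))*18 = (153 + (⅒)*(4 - 20)/12)*18 = (153 + (⅒)*(1/12)*(-16))*18 = (153 - 2/15)*18 = (2293/15)*18 = 13758/5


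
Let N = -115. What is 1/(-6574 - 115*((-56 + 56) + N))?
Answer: 1/6651 ≈ 0.00015035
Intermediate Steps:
1/(-6574 - 115*((-56 + 56) + N)) = 1/(-6574 - 115*((-56 + 56) - 115)) = 1/(-6574 - 115*(0 - 115)) = 1/(-6574 - 115*(-115)) = 1/(-6574 + 13225) = 1/6651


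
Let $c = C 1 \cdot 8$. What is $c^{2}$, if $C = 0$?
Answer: $0$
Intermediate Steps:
$c = 0$ ($c = 0 \cdot 1 \cdot 8 = 0 \cdot 8 = 0$)
$c^{2} = 0^{2} = 0$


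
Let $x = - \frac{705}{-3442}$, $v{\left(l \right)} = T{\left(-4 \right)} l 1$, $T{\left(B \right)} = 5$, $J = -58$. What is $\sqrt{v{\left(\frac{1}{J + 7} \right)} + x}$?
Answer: $\frac{\sqrt{3290534790}}{175542} \approx 0.32678$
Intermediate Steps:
$v{\left(l \right)} = 5 l$ ($v{\left(l \right)} = 5 l 1 = 5 l$)
$x = \frac{705}{3442}$ ($x = \left(-705\right) \left(- \frac{1}{3442}\right) = \frac{705}{3442} \approx 0.20482$)
$\sqrt{v{\left(\frac{1}{J + 7} \right)} + x} = \sqrt{\frac{5}{-58 + 7} + \frac{705}{3442}} = \sqrt{\frac{5}{-51} + \frac{705}{3442}} = \sqrt{5 \left(- \frac{1}{51}\right) + \frac{705}{3442}} = \sqrt{- \frac{5}{51} + \frac{705}{3442}} = \sqrt{\frac{18745}{175542}} = \frac{\sqrt{3290534790}}{175542}$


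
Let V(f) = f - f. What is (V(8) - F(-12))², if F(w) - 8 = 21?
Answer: 841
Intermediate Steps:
V(f) = 0
F(w) = 29 (F(w) = 8 + 21 = 29)
(V(8) - F(-12))² = (0 - 1*29)² = (0 - 29)² = (-29)² = 841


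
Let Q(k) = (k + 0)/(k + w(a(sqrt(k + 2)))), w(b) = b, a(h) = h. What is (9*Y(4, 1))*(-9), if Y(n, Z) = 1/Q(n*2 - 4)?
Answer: -81 - 81*sqrt(6)/4 ≈ -130.60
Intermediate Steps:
Q(k) = k/(k + sqrt(2 + k)) (Q(k) = (k + 0)/(k + sqrt(k + 2)) = k/(k + sqrt(2 + k)))
Y(n, Z) = (-4 + sqrt(-2 + 2*n) + 2*n)/(-4 + 2*n) (Y(n, Z) = 1/((n*2 - 4)/((n*2 - 4) + sqrt(2 + (n*2 - 4)))) = 1/((2*n - 4)/((2*n - 4) + sqrt(2 + (2*n - 4)))) = 1/((-4 + 2*n)/((-4 + 2*n) + sqrt(2 + (-4 + 2*n)))) = 1/((-4 + 2*n)/((-4 + 2*n) + sqrt(-2 + 2*n))) = 1/((-4 + 2*n)/(-4 + sqrt(-2 + 2*n) + 2*n)) = (-4 + sqrt(-2 + 2*n) + 2*n)/(-4 + 2*n))
(9*Y(4, 1))*(-9) = (9*((-2 + 4 + sqrt(-2 + 2*4)/2)/(-2 + 4)))*(-9) = (9*((-2 + 4 + sqrt(-2 + 8)/2)/2))*(-9) = (9*((-2 + 4 + sqrt(6)/2)/2))*(-9) = (9*((2 + sqrt(6)/2)/2))*(-9) = (9*(1 + sqrt(6)/4))*(-9) = (9 + 9*sqrt(6)/4)*(-9) = -81 - 81*sqrt(6)/4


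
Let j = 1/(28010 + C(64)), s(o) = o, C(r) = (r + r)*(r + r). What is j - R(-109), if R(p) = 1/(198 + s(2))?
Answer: -22097/4439400 ≈ -0.0049775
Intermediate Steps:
C(r) = 4*r**2 (C(r) = (2*r)*(2*r) = 4*r**2)
R(p) = 1/200 (R(p) = 1/(198 + 2) = 1/200)
j = 1/44394 (j = 1/(28010 + 4*64**2) = 1/(28010 + 4*4096) = 1/(28010 + 16384) = 1/44394 ≈ 2.2526e-5)
j - R(-109) = 1/44394 - 1*1/200 = 1/44394 - 1/200 = -22097/4439400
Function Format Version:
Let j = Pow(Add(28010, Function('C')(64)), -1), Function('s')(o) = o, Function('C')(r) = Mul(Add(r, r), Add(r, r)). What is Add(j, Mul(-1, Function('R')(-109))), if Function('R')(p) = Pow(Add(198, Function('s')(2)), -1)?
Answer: Rational(-22097, 4439400) ≈ -0.0049775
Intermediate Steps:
Function('C')(r) = Mul(4, Pow(r, 2)) (Function('C')(r) = Mul(Mul(2, r), Mul(2, r)) = Mul(4, Pow(r, 2)))
Function('R')(p) = Rational(1, 200) (Function('R')(p) = Pow(Add(198, 2), -1) = Pow(200, -1) = Rational(1, 200))
j = Rational(1, 44394) (j = Pow(Add(28010, Mul(4, Pow(64, 2))), -1) = Pow(Add(28010, Mul(4, 4096)), -1) = Pow(Add(28010, 16384), -1) = Pow(44394, -1) = Rational(1, 44394) ≈ 2.2526e-5)
Add(j, Mul(-1, Function('R')(-109))) = Add(Rational(1, 44394), Mul(-1, Rational(1, 200))) = Add(Rational(1, 44394), Rational(-1, 200)) = Rational(-22097, 4439400)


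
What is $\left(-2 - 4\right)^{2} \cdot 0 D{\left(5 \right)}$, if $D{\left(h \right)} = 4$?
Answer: $0$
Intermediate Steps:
$\left(-2 - 4\right)^{2} \cdot 0 D{\left(5 \right)} = \left(-2 - 4\right)^{2} \cdot 0 \cdot 4 = \left(-6\right)^{2} \cdot 0 \cdot 4 = 36 \cdot 0 \cdot 4 = 0 \cdot 4 = 0$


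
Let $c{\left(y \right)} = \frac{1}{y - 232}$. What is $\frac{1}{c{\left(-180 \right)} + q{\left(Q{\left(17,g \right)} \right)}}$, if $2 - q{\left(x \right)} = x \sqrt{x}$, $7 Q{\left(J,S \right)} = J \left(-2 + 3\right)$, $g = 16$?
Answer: $- \frac{116303068}{601628425} - \frac{20199536 \sqrt{119}}{601628425} \approx -0.55957$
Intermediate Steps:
$Q{\left(J,S \right)} = \frac{J}{7}$ ($Q{\left(J,S \right)} = \frac{J \left(-2 + 3\right)}{7} = \frac{J 1}{7} = \frac{J}{7}$)
$q{\left(x \right)} = 2 - x^{\frac{3}{2}}$ ($q{\left(x \right)} = 2 - x \sqrt{x} = 2 - x^{\frac{3}{2}}$)
$c{\left(y \right)} = \frac{1}{-232 + y}$
$\frac{1}{c{\left(-180 \right)} + q{\left(Q{\left(17,g \right)} \right)}} = \frac{1}{\frac{1}{-232 - 180} + \left(2 - \left(\frac{1}{7} \cdot 17\right)^{\frac{3}{2}}\right)} = \frac{1}{\frac{1}{-412} + \left(2 - \left(\frac{17}{7}\right)^{\frac{3}{2}}\right)} = \frac{1}{- \frac{1}{412} + \left(2 - \frac{17 \sqrt{119}}{49}\right)} = \frac{1}{\frac{823}{412} - \frac{17 \sqrt{119}}{49}}$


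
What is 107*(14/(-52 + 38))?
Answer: -107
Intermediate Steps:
107*(14/(-52 + 38)) = 107*(14/(-14)) = 107*(14*(-1/14)) = 107*(-1) = -107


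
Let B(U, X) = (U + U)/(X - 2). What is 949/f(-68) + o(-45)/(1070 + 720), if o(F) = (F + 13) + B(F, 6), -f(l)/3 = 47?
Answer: -3412789/504780 ≈ -6.7609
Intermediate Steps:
B(U, X) = 2*U/(-2 + X) (B(U, X) = (2*U)/(-2 + X) = 2*U/(-2 + X))
f(l) = -141 (f(l) = -3*47 = -141)
o(F) = 13 + 3*F/2 (o(F) = (F + 13) + 2*F/(-2 + 6) = (13 + F) + 2*F/4 = (13 + F) + 2*F*(1/4) = (13 + F) + F/2 = 13 + 3*F/2)
949/f(-68) + o(-45)/(1070 + 720) = 949/(-141) + (13 + (3/2)*(-45))/(1070 + 720) = 949*(-1/141) + (13 - 135/2)/1790 = -949/141 - 109/2*1/1790 = -949/141 - 109/3580 = -3412789/504780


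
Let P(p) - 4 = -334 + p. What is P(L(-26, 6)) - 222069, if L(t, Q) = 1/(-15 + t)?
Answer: -9118360/41 ≈ -2.2240e+5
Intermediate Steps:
P(p) = -330 + p (P(p) = 4 + (-334 + p) = -330 + p)
P(L(-26, 6)) - 222069 = (-330 + 1/(-15 - 26)) - 222069 = (-330 + 1/(-41)) - 222069 = (-330 - 1/41) - 222069 = -13531/41 - 222069 = -9118360/41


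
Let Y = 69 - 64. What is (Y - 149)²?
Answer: 20736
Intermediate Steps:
Y = 5
(Y - 149)² = (5 - 149)² = (-144)² = 20736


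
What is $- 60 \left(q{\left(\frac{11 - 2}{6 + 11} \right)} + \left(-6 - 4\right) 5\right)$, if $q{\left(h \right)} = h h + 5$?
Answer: $\frac{775440}{289} \approx 2683.2$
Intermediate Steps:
$q{\left(h \right)} = 5 + h^{2}$ ($q{\left(h \right)} = h^{2} + 5 = 5 + h^{2}$)
$- 60 \left(q{\left(\frac{11 - 2}{6 + 11} \right)} + \left(-6 - 4\right) 5\right) = - 60 \left(\left(5 + \left(\frac{11 - 2}{6 + 11}\right)^{2}\right) + \left(-6 - 4\right) 5\right) = - 60 \left(\left(5 + \left(\frac{9}{17}\right)^{2}\right) - 50\right) = - 60 \left(\left(5 + \frac{81}{289}\right) - 50\right) = - 60 \left(\frac{1526}{289} - 50\right) = \left(-60\right) \left(- \frac{12924}{289}\right) = \frac{775440}{289}$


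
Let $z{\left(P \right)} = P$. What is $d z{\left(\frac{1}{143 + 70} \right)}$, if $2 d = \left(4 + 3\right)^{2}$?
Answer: $\frac{49}{426} \approx 0.11502$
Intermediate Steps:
$d = \frac{49}{2}$ ($d = \frac{\left(4 + 3\right)^{2}}{2} = \frac{7^{2}}{2} = \frac{1}{2} \cdot 49 = \frac{49}{2} \approx 24.5$)
$d z{\left(\frac{1}{143 + 70} \right)} = \frac{49}{2 \left(143 + 70\right)} = \frac{49}{2 \cdot 213} = \frac{49}{2} \cdot \frac{1}{213} = \frac{49}{426}$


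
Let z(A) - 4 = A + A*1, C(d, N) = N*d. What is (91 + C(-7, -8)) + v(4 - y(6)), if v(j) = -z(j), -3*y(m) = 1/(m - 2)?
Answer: 809/6 ≈ 134.83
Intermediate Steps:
z(A) = 4 + 2*A (z(A) = 4 + (A + A*1) = 4 + (A + A) = 4 + 2*A)
y(m) = -1/(3*(-2 + m)) (y(m) = -1/(3*(m - 2)) = -1/(3*(-2 + m)))
v(j) = -4 - 2*j (v(j) = -(4 + 2*j) = -4 - 2*j)
(91 + C(-7, -8)) + v(4 - y(6)) = (91 - 8*(-7)) + (-4 - 2*(4 - (-1)/(-6 + 3*6))) = (91 + 56) + (-4 - 2*(4 - (-1)/(-6 + 18))) = 147 + (-4 - 2*(4 - (-1)/12)) = 147 + (-4 - 2*(4 - 1*(-1/12))) = 147 + (-4 - 2*(4 + 1/12)) = 147 + (-4 - 2*49/12) = 147 + (-4 - 49/6) = 147 - 73/6 = 809/6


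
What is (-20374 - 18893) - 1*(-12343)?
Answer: -26924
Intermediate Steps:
(-20374 - 18893) - 1*(-12343) = -39267 + 12343 = -26924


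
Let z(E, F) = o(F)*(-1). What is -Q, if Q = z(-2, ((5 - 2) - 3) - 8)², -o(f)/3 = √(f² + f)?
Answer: -504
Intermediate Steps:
o(f) = -3*√(f + f²) (o(f) = -3*√(f² + f) = -3*√(f + f²))
z(E, F) = 3*√(F*(1 + F)) (z(E, F) = -3*√(F*(1 + F))*(-1) = 3*√(F*(1 + F)))
Q = 504 (Q = (3*√((((5 - 2) - 3) - 8)*(1 + (((5 - 2) - 3) - 8))))² = (3*√(((3 - 3) - 8)*(1 + ((3 - 3) - 8))))² = (3*√((0 - 8)*(1 + (0 - 8))))² = (3*√(-8*(1 - 8)))² = (3*√(-8*(-7)))² = (3*√56)² = (3*(2*√14))² = (6*√14)² = 504)
-Q = -1*504 = -504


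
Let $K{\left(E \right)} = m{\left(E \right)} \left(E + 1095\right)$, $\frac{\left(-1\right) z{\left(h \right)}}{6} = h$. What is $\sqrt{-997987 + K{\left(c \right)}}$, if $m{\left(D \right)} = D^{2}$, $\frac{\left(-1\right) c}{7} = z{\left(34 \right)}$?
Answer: $\sqrt{5143863245} \approx 71721.0$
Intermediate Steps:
$z{\left(h \right)} = - 6 h$
$c = 1428$ ($c = - 7 \left(\left(-6\right) 34\right) = \left(-7\right) \left(-204\right) = 1428$)
$K{\left(E \right)} = E^{2} \left(1095 + E\right)$ ($K{\left(E \right)} = E^{2} \left(E + 1095\right) = E^{2} \left(1095 + E\right)$)
$\sqrt{-997987 + K{\left(c \right)}} = \sqrt{-997987 + 1428^{2} \left(1095 + 1428\right)} = \sqrt{-997987 + 2039184 \cdot 2523} = \sqrt{-997987 + 5144861232} = \sqrt{5143863245}$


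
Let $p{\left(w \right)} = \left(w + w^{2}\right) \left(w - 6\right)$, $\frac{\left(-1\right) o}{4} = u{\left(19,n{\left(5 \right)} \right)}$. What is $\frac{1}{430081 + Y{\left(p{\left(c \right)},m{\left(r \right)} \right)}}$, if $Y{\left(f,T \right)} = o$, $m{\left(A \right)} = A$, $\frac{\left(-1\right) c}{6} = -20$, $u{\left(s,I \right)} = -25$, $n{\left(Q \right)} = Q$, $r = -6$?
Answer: $\frac{1}{430181} \approx 2.3246 \cdot 10^{-6}$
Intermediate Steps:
$c = 120$ ($c = \left(-6\right) \left(-20\right) = 120$)
$o = 100$ ($o = \left(-4\right) \left(-25\right) = 100$)
$p{\left(w \right)} = \left(-6 + w\right) \left(w + w^{2}\right)$ ($p{\left(w \right)} = \left(w + w^{2}\right) \left(-6 + w\right) = \left(-6 + w\right) \left(w + w^{2}\right)$)
$Y{\left(f,T \right)} = 100$
$\frac{1}{430081 + Y{\left(p{\left(c \right)},m{\left(r \right)} \right)}} = \frac{1}{430081 + 100} = \frac{1}{430181}$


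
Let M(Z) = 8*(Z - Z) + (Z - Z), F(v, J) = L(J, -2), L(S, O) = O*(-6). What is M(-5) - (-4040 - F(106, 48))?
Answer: 4052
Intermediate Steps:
L(S, O) = -6*O
F(v, J) = 12 (F(v, J) = -6*(-2) = 12)
M(Z) = 0 (M(Z) = 8*0 + 0 = 0 + 0 = 0)
M(-5) - (-4040 - F(106, 48)) = 0 - (-4040 - 1*12) = 0 - (-4040 - 12) = 0 - 1*(-4052) = 0 + 4052 = 4052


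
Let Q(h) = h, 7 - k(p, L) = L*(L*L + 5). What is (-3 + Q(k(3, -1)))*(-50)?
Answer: -500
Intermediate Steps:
k(p, L) = 7 - L*(5 + L²) (k(p, L) = 7 - L*(L*L + 5) = 7 - L*(L² + 5) = 7 - L*(5 + L²))
(-3 + Q(k(3, -1)))*(-50) = (-3 + (7 - 1*(-1)³ - 5*(-1)))*(-50) = (-3 + (7 - 1*(-1) + 5))*(-50) = (-3 + (7 + 1 + 5))*(-50) = (-3 + 13)*(-50) = 10*(-50) = -500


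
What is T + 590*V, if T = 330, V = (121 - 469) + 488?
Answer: 82930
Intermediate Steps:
V = 140 (V = -348 + 488 = 140)
T + 590*V = 330 + 590*140 = 330 + 82600 = 82930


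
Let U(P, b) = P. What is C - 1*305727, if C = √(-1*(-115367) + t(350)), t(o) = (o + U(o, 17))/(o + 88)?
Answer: -305727 + 49*√2304537/219 ≈ -3.0539e+5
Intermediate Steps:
t(o) = 2*o/(88 + o) (t(o) = (o + o)/(o + 88) = (2*o)/(88 + o) = 2*o/(88 + o))
C = 49*√2304537/219 (C = √(-1*(-115367) + 2*350/(88 + 350)) = √(115367 + 2*350/438) = √(115367 + 2*350*(1/438)) = √(115367 + 350/219) = √(25265723/219) = 49*√2304537/219 ≈ 339.66)
C - 1*305727 = 49*√2304537/219 - 1*305727 = 49*√2304537/219 - 305727 = -305727 + 49*√2304537/219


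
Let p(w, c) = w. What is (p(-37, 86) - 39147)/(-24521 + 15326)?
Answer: 39184/9195 ≈ 4.2614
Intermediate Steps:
(p(-37, 86) - 39147)/(-24521 + 15326) = (-37 - 39147)/(-24521 + 15326) = -39184/(-9195) = -39184*(-1/9195) = 39184/9195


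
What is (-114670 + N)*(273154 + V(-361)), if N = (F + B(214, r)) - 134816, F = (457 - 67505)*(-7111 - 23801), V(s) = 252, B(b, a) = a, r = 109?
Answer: 566589752316994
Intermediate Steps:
F = 2072587776 (F = -67048*(-30912) = 2072587776)
N = 2072453069 (N = (2072587776 + 109) - 134816 = 2072587885 - 134816 = 2072453069)
(-114670 + N)*(273154 + V(-361)) = (-114670 + 2072453069)*(273154 + 252) = 2072338399*273406 = 566589752316994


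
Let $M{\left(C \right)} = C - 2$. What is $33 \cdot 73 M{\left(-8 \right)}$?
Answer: $-24090$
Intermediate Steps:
$M{\left(C \right)} = -2 + C$ ($M{\left(C \right)} = C - 2 = -2 + C$)
$33 \cdot 73 M{\left(-8 \right)} = 33 \cdot 73 \left(-2 - 8\right) = 2409 \left(-10\right) = -24090$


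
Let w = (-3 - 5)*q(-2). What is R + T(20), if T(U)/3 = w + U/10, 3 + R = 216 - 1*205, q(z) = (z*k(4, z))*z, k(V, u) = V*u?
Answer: 782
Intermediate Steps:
q(z) = 4*z**3 (q(z) = (z*(4*z))*z = (4*z**2)*z = 4*z**3)
R = 8 (R = -3 + (216 - 1*205) = -3 + (216 - 205) = -3 + 11 = 8)
w = 256 (w = (-3 - 5)*(4*(-2)**3) = -32*(-8) = -8*(-32) = 256)
T(U) = 768 + 3*U/10 (T(U) = 3*(256 + U/10) = 768 + 3*U/10)
R + T(20) = 8 + (768 + (3/10)*20) = 8 + (768 + 6) = 8 + 774 = 782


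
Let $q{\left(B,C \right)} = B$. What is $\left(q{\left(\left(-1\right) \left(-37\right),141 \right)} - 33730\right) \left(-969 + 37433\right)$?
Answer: $-1228581552$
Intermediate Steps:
$\left(q{\left(\left(-1\right) \left(-37\right),141 \right)} - 33730\right) \left(-969 + 37433\right) = \left(\left(-1\right) \left(-37\right) - 33730\right) \left(-969 + 37433\right) = \left(37 - 33730\right) 36464 = \left(-33693\right) 36464 = -1228581552$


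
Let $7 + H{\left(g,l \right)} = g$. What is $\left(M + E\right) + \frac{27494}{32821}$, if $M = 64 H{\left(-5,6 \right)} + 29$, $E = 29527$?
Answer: $\frac{944878442}{32821} \approx 28789.0$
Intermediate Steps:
$H{\left(g,l \right)} = -7 + g$
$M = -739$ ($M = 64 \left(-7 - 5\right) + 29 = 64 \left(-12\right) + 29 = -768 + 29 = -739$)
$\left(M + E\right) + \frac{27494}{32821} = \left(-739 + 29527\right) + \frac{27494}{32821} = 28788 + 27494 \cdot \frac{1}{32821} = 28788 + \frac{27494}{32821} = \frac{944878442}{32821}$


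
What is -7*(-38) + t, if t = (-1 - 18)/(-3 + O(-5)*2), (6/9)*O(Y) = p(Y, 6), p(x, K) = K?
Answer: 3971/15 ≈ 264.73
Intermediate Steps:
O(Y) = 9 (O(Y) = (3/2)*6 = 9)
t = -19/15 (t = (-1 - 18)/(-3 + 9*2) = -19/(-3 + 18) = -19/15 ≈ -1.2667)
-7*(-38) + t = -7*(-38) - 19/15 = 266 - 19/15 = 3971/15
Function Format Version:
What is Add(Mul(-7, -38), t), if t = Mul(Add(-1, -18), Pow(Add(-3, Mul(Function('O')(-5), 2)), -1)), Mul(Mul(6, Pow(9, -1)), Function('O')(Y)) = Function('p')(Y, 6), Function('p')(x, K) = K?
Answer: Rational(3971, 15) ≈ 264.73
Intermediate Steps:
Function('O')(Y) = 9 (Function('O')(Y) = Mul(Rational(3, 2), 6) = 9)
t = Rational(-19, 15) (t = Mul(Add(-1, -18), Pow(Add(-3, Mul(9, 2)), -1)) = Mul(-19, Pow(Add(-3, 18), -1)) = Mul(-19, Pow(15, -1)) = Mul(-19, Rational(1, 15)) = Rational(-19, 15) ≈ -1.2667)
Add(Mul(-7, -38), t) = Add(Mul(-7, -38), Rational(-19, 15)) = Add(266, Rational(-19, 15)) = Rational(3971, 15)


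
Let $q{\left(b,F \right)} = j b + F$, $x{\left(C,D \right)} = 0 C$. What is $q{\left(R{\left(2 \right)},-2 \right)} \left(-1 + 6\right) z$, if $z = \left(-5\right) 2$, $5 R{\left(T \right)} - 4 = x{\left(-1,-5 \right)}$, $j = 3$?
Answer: $-20$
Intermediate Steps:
$x{\left(C,D \right)} = 0$
$R{\left(T \right)} = \frac{4}{5}$ ($R{\left(T \right)} = \frac{4}{5} + \frac{1}{5} \cdot 0 = \frac{4}{5} + 0 = \frac{4}{5}$)
$q{\left(b,F \right)} = F + 3 b$ ($q{\left(b,F \right)} = 3 b + F = F + 3 b$)
$z = -10$
$q{\left(R{\left(2 \right)},-2 \right)} \left(-1 + 6\right) z = \left(-2 + 3 \cdot \frac{4}{5}\right) \left(-1 + 6\right) \left(-10\right) = \left(-2 + \frac{12}{5}\right) 5 \left(-10\right) = \frac{2}{5} \cdot 5 \left(-10\right) = 2 \left(-10\right) = -20$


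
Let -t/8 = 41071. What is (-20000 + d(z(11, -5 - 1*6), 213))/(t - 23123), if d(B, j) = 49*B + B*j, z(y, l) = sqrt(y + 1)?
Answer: 20000/351691 - 524*sqrt(3)/351691 ≈ 0.054287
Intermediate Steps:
t = -328568 (t = -8*41071 = -328568)
z(y, l) = sqrt(1 + y)
(-20000 + d(z(11, -5 - 1*6), 213))/(t - 23123) = (-20000 + sqrt(1 + 11)*(49 + 213))/(-328568 - 23123) = (-20000 + sqrt(12)*262)/(-351691) = (-20000 + (2*sqrt(3))*262)*(-1/351691) = (-20000 + 524*sqrt(3))*(-1/351691) = 20000/351691 - 524*sqrt(3)/351691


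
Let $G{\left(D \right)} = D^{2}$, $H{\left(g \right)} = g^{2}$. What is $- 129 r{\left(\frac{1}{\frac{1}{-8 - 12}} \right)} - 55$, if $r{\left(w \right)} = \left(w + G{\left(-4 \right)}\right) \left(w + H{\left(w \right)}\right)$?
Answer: $196025$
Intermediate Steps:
$r{\left(w \right)} = \left(16 + w\right) \left(w + w^{2}\right)$ ($r{\left(w \right)} = \left(w + \left(-4\right)^{2}\right) \left(w + w^{2}\right) = \left(w + 16\right) \left(w + w^{2}\right) = \left(16 + w\right) \left(w + w^{2}\right)$)
$- 129 r{\left(\frac{1}{\frac{1}{-8 - 12}} \right)} - 55 = - 129 \frac{16 + \left(\frac{1}{\frac{1}{-8 - 12}}\right)^{2} + \frac{17}{\frac{1}{-8 - 12}}}{\frac{1}{-8 - 12}} - 55 = - 129 \frac{16 + \left(\frac{1}{\frac{1}{-20}}\right)^{2} + \frac{17}{\frac{1}{-20}}}{\frac{1}{-20}} - 55 = - 129 \frac{16 + \left(\frac{1}{- \frac{1}{20}}\right)^{2} + \frac{17}{- \frac{1}{20}}}{- \frac{1}{20}} - 55 = - 129 \left(- 20 \left(16 + \left(-20\right)^{2} + 17 \left(-20\right)\right)\right) - 55 = - 129 \left(- 20 \left(16 + 400 - 340\right)\right) - 55 = - 129 \left(\left(-20\right) 76\right) - 55 = \left(-129\right) \left(-1520\right) - 55 = 196080 - 55 = 196025$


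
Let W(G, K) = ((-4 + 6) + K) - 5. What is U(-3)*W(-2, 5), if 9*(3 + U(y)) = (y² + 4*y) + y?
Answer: -22/3 ≈ -7.3333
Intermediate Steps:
W(G, K) = -3 + K (W(G, K) = (2 + K) - 5 = -3 + K)
U(y) = -3 + y²/9 + 5*y/9 (U(y) = -3 + ((y² + 4*y) + y)/9 = -3 + (y² + 5*y)/9 = -3 + (y²/9 + 5*y/9) = -3 + y²/9 + 5*y/9)
U(-3)*W(-2, 5) = (-3 + (⅑)*(-3)² + (5/9)*(-3))*(-3 + 5) = (-3 + (⅑)*9 - 5/3)*2 = (-3 + 1 - 5/3)*2 = -11/3*2 = -22/3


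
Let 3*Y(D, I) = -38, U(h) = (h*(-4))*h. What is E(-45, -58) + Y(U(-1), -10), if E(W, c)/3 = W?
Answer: -443/3 ≈ -147.67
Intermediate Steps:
U(h) = -4*h**2 (U(h) = (-4*h)*h = -4*h**2)
E(W, c) = 3*W
Y(D, I) = -38/3 (Y(D, I) = (1/3)*(-38) = -38/3)
E(-45, -58) + Y(U(-1), -10) = 3*(-45) - 38/3 = -135 - 38/3 = -443/3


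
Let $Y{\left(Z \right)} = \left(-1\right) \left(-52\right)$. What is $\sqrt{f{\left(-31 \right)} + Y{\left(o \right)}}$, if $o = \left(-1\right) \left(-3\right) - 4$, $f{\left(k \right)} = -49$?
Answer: $\sqrt{3} \approx 1.732$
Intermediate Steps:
$o = -1$ ($o = 3 - 4 = -1$)
$Y{\left(Z \right)} = 52$
$\sqrt{f{\left(-31 \right)} + Y{\left(o \right)}} = \sqrt{-49 + 52} = \sqrt{3}$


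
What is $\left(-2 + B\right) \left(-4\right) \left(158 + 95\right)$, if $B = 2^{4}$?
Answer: $-14168$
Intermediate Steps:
$B = 16$
$\left(-2 + B\right) \left(-4\right) \left(158 + 95\right) = \left(-2 + 16\right) \left(-4\right) \left(158 + 95\right) = 14 \left(-4\right) 253 = \left(-56\right) 253 = -14168$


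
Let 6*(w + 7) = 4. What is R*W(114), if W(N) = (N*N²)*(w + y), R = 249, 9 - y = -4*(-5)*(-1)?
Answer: 8361834336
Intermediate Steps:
y = 29 (y = 9 - (-4*(-5))*(-1) = 9 - 20*(-1) = 9 - 1*(-20) = 9 + 20 = 29)
w = -19/3 (w = -7 + (⅙)*4 = -7 + ⅔ = -19/3 ≈ -6.3333)
W(N) = 68*N³/3 (W(N) = (N*N²)*(-19/3 + 29) = N³*(68/3) = 68*N³/3)
R*W(114) = 249*((68/3)*114³) = 249*((68/3)*1481544) = 249*33581664 = 8361834336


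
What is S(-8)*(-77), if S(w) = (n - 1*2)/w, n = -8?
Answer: -385/4 ≈ -96.250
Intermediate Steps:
S(w) = -10/w (S(w) = (-8 - 1*2)/w = (-8 - 2)/w = -10/w)
S(-8)*(-77) = -10/(-8)*(-77) = -10*(-1/8)*(-77) = (5/4)*(-77) = -385/4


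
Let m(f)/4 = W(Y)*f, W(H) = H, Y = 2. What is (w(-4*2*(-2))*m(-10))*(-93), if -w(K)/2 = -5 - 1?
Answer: 89280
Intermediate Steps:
w(K) = 12 (w(K) = -2*(-5 - 1) = -2*(-6) = 12)
m(f) = 8*f (m(f) = 4*(2*f) = 8*f)
(w(-4*2*(-2))*m(-10))*(-93) = (12*(8*(-10)))*(-93) = (12*(-80))*(-93) = -960*(-93) = 89280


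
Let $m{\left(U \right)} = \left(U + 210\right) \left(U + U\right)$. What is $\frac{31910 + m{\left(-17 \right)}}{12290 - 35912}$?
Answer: $- \frac{12674}{11811} \approx -1.0731$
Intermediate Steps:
$m{\left(U \right)} = 2 U \left(210 + U\right)$ ($m{\left(U \right)} = \left(210 + U\right) 2 U = 2 U \left(210 + U\right)$)
$\frac{31910 + m{\left(-17 \right)}}{12290 - 35912} = \frac{31910 + 2 \left(-17\right) \left(210 - 17\right)}{12290 - 35912} = \frac{31910 + 2 \left(-17\right) 193}{-23622} = \left(31910 - 6562\right) \left(- \frac{1}{23622}\right) = 25348 \left(- \frac{1}{23622}\right) = - \frac{12674}{11811}$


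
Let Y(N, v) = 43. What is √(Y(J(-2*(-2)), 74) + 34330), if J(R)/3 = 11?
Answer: √34373 ≈ 185.40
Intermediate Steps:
J(R) = 33 (J(R) = 3*11 = 33)
√(Y(J(-2*(-2)), 74) + 34330) = √(43 + 34330) = √34373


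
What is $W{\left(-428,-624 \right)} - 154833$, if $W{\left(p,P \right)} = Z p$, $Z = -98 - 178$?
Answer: $-36705$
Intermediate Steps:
$Z = -276$
$W{\left(p,P \right)} = - 276 p$
$W{\left(-428,-624 \right)} - 154833 = \left(-276\right) \left(-428\right) - 154833 = 118128 - 154833 = -36705$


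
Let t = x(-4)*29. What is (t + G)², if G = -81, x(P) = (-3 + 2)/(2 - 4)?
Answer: 17689/4 ≈ 4422.3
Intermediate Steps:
x(P) = ½ (x(P) = -1/(-2) = -1*(-½) = ½)
t = 29/2 (t = (½)*29 = 29/2 ≈ 14.500)
(t + G)² = (29/2 - 81)² = (-133/2)² = 17689/4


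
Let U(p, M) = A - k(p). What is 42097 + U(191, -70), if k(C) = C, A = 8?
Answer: 41914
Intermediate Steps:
U(p, M) = 8 - p
42097 + U(191, -70) = 42097 + (8 - 1*191) = 42097 + (8 - 191) = 42097 - 183 = 41914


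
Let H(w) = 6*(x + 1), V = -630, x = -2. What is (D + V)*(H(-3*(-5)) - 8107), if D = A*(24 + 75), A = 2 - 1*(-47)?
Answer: -34244973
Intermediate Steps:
A = 49 (A = 2 + 47 = 49)
H(w) = -6 (H(w) = 6*(-2 + 1) = 6*(-1) = -6)
D = 4851 (D = 49*(24 + 75) = 49*99 = 4851)
(D + V)*(H(-3*(-5)) - 8107) = (4851 - 630)*(-6 - 8107) = 4221*(-8113) = -34244973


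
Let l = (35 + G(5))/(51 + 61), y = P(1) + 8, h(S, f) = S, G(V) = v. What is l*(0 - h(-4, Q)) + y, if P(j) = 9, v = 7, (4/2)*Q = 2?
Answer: 37/2 ≈ 18.500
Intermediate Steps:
Q = 1 (Q = (½)*2 = 1)
G(V) = 7
y = 17 (y = 9 + 8 = 17)
l = 3/8 (l = (35 + 7)/(51 + 61) = 42/112 = 42*(1/112) = 3/8 ≈ 0.37500)
l*(0 - h(-4, Q)) + y = 3*(0 - 1*(-4))/8 + 17 = 3*(0 + 4)/8 + 17 = (3/8)*4 + 17 = 3/2 + 17 = 37/2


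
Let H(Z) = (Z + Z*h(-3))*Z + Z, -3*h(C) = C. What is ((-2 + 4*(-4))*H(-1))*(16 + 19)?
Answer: -630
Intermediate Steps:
h(C) = -C/3
H(Z) = Z + 2*Z² (H(Z) = (Z + Z*(-⅓*(-3)))*Z + Z = (Z + Z*1)*Z + Z = (Z + Z)*Z + Z = (2*Z)*Z + Z = 2*Z² + Z = Z + 2*Z²)
((-2 + 4*(-4))*H(-1))*(16 + 19) = ((-2 + 4*(-4))*(-(1 + 2*(-1))))*(16 + 19) = ((-2 - 16)*(-(1 - 2)))*35 = -(-18)*(-1)*35 = -18*1*35 = -18*35 = -630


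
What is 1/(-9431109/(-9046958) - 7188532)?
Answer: -9046958/65034337654547 ≈ -1.3911e-7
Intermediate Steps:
1/(-9431109/(-9046958) - 7188532) = 1/(-9431109*(-1/9046958) - 7188532) = 1/(9431109/9046958 - 7188532) = 1/(-65034337654547/9046958) = -9046958/65034337654547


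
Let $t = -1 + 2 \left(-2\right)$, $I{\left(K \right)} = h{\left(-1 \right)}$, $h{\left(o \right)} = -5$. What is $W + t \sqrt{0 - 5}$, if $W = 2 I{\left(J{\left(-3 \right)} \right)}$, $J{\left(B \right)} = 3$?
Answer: $-10 - 5 i \sqrt{5} \approx -10.0 - 11.18 i$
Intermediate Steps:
$I{\left(K \right)} = -5$
$t = -5$ ($t = -1 - 4 = -5$)
$W = -10$ ($W = 2 \left(-5\right) = -10$)
$W + t \sqrt{0 - 5} = -10 - 5 \sqrt{0 - 5} = -10 - 5 \sqrt{-5} = -10 - 5 i \sqrt{5}$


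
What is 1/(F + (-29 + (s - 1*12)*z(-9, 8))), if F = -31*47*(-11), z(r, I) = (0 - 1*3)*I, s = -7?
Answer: 1/16454 ≈ 6.0775e-5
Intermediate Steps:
z(r, I) = -3*I (z(r, I) = (0 - 3)*I = -3*I)
F = 16027 (F = -1457*(-11) = 16027)
1/(F + (-29 + (s - 1*12)*z(-9, 8))) = 1/(16027 + (-29 + (-7 - 1*12)*(-3*8))) = 1/(16027 + (-29 + (-7 - 12)*(-24))) = 1/(16027 + (-29 - 19*(-24))) = 1/(16027 + (-29 + 456)) = 1/(16027 + 427) = 1/16454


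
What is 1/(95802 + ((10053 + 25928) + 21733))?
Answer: 1/153516 ≈ 6.5140e-6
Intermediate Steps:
1/(95802 + ((10053 + 25928) + 21733)) = 1/(95802 + (35981 + 21733)) = 1/(95802 + 57714) = 1/153516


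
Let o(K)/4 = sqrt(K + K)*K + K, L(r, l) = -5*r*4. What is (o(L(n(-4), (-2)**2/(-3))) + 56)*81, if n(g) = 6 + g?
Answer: -8424 - 51840*I*sqrt(5) ≈ -8424.0 - 1.1592e+5*I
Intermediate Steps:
L(r, l) = -20*r
o(K) = 4*K + 4*sqrt(2)*K**(3/2) (o(K) = 4*(sqrt(K + K)*K + K) = 4*(sqrt(2*K)*K + K) = 4*((sqrt(2)*sqrt(K))*K + K) = 4*(sqrt(2)*K**(3/2) + K) = 4*(K + sqrt(2)*K**(3/2)) = 4*K + 4*sqrt(2)*K**(3/2))
(o(L(n(-4), (-2)**2/(-3))) + 56)*81 = ((4*(-20*(6 - 4)) + 4*sqrt(2)*(-20*(6 - 4))**(3/2)) + 56)*81 = ((4*(-20*2) + 4*sqrt(2)*(-20*2)**(3/2)) + 56)*81 = ((4*(-40) + 4*sqrt(2)*(-40)**(3/2)) + 56)*81 = ((-160 + 4*sqrt(2)*(-80*I*sqrt(10))) + 56)*81 = ((-160 - 640*I*sqrt(5)) + 56)*81 = (-104 - 640*I*sqrt(5))*81 = -8424 - 51840*I*sqrt(5)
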